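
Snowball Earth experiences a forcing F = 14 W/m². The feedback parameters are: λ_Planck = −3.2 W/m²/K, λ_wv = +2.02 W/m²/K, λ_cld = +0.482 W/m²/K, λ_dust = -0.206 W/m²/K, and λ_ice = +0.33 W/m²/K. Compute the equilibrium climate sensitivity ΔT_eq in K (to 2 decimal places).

Net feedback parameter λ = (−3.2) + (+2.02) + (+0.482) + (-0.206) + (+0.33) = -0.574 W/m²/K.
ΔT = −F/λ = −14/(-0.574) = 24.39 K.

24.39 K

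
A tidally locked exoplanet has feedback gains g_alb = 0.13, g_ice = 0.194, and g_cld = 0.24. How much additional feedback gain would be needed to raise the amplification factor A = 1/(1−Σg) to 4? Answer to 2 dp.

Current total gain = 0.564.
Target gain for A = 4: g* = 1 − 1/4 = 0.75.
Additional gain needed = 0.75 − 0.564 = 0.19.

0.19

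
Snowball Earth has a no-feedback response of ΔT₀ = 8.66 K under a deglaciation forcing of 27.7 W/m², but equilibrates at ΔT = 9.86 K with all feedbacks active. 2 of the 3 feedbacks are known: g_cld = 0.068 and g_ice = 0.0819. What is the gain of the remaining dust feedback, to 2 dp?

-0.03

Amplification A = ΔT/ΔT₀ = 9.86/8.66 = 1.139.
Total gain g = 1 − 1/A = 1 − 1/1.139 = 0.122.
Known gains sum to 0.068 + 0.0819 = 0.1499.
g_dust = 0.122 − 0.1499 = -0.03.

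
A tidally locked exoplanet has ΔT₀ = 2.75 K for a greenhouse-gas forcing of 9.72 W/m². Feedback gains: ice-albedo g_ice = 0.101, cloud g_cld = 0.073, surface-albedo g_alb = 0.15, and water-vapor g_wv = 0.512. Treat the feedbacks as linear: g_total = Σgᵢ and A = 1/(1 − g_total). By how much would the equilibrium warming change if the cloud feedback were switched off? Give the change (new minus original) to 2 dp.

-5.16 K

Original: g = 0.836, ΔT = 2.75/(1−0.836) = 16.7683 K.
Without cloud: g' = 0.763, ΔT' = 2.75/(1−0.763) = 11.6034 K.
Change = 11.6034 − 16.7683 = -5.16 K.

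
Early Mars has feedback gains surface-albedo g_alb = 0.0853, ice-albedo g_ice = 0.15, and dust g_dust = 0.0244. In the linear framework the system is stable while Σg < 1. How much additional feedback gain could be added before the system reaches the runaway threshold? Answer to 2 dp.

Current total gain = 0.0853 + 0.15 + 0.0244 = 0.2597.
Margin to runaway = 1 − 0.2597 = 0.74.

0.74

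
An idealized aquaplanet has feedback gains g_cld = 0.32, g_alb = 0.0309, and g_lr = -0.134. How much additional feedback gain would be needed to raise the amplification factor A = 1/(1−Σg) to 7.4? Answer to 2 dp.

0.65

Current total gain = 0.2169.
Target gain for A = 7.4: g* = 1 − 1/7.4 = 0.8649.
Additional gain needed = 0.8649 − 0.2169 = 0.65.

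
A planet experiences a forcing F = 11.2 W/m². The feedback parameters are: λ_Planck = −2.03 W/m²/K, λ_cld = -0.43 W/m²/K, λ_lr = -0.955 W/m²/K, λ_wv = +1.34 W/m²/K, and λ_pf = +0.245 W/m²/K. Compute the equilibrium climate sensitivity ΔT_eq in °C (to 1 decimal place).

6.1 °C

Net feedback parameter λ = (−2.03) + (-0.43) + (-0.955) + (+1.34) + (+0.245) = -1.83 W/m²/K.
ΔT = −F/λ = −11.2/(-1.83) = 6.1 °C.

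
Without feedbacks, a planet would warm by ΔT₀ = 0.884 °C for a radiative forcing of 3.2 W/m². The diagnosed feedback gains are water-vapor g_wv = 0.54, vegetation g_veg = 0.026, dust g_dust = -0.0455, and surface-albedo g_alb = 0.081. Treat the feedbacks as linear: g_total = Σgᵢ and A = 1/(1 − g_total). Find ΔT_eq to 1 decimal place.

Total gain g = 0.54 + 0.026 − 0.0455 + 0.081 = 0.6015.
Amplification A = 1/(1 − 0.6015) = 2.509.
ΔT = 0.884 × 2.509 = 2.2 °C.

2.2 °C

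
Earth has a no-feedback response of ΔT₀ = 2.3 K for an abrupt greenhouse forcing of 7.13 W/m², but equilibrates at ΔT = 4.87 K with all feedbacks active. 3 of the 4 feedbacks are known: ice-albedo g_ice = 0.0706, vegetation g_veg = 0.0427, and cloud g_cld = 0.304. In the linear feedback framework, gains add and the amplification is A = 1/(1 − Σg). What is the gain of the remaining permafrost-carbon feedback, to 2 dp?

0.11

Amplification A = ΔT/ΔT₀ = 4.87/2.3 = 2.117.
Total gain g = 1 − 1/A = 1 − 1/2.117 = 0.5276.
Known gains sum to 0.0706 + 0.0427 + 0.304 = 0.4173.
g_pf = 0.5276 − 0.4173 = 0.11.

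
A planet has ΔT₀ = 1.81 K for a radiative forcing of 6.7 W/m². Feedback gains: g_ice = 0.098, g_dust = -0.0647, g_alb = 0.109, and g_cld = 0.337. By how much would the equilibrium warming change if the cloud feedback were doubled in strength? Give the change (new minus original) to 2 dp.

Original: g = 0.4793, ΔT = 1.81/(1−0.4793) = 3.4761 K.
With doubled cloud: g' = 0.8163, ΔT' = 1.81/(1−0.8163) = 9.8530 K.
Change = 9.8530 − 3.4761 = 6.38 K.

6.38 K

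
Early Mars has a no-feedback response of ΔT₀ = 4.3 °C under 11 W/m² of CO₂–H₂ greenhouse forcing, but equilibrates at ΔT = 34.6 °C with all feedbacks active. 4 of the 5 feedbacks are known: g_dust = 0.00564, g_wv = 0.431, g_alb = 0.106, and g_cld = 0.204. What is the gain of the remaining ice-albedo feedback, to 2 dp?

Amplification A = ΔT/ΔT₀ = 34.6/4.3 = 8.047.
Total gain g = 1 − 1/A = 1 − 1/8.047 = 0.8757.
Known gains sum to 0.00564 + 0.431 + 0.106 + 0.204 = 0.74664.
g_ice = 0.8757 − 0.74664 = 0.13.

0.13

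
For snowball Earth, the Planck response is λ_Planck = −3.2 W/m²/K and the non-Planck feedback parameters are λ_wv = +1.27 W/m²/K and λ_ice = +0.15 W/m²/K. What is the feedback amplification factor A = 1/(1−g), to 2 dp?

1.80

Convert to gains: g_wv = 1.27/3.2 = 0.3969; g_ice = 0.15/3.2 = 0.04687.
Total gain g = 0.44377.
A = 1/(1 − 0.44377) = 1.80.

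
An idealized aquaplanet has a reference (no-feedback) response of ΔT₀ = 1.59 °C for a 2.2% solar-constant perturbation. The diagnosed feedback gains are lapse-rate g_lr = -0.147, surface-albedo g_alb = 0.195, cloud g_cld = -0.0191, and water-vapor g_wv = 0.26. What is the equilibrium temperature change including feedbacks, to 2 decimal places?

Total gain g = -0.147 + 0.195 − 0.0191 + 0.26 = 0.2889.
Amplification A = 1/(1 − 0.2889) = 1.406.
ΔT = 1.59 × 1.406 = 2.24 °C.

2.24 °C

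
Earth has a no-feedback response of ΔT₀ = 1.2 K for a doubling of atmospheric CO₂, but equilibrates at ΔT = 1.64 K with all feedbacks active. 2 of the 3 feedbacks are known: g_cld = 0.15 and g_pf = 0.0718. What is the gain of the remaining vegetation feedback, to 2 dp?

Amplification A = ΔT/ΔT₀ = 1.64/1.2 = 1.367.
Total gain g = 1 − 1/A = 1 − 1/1.367 = 0.2685.
Known gains sum to 0.15 + 0.0718 = 0.2218.
g_veg = 0.2685 − 0.2218 = 0.05.

0.05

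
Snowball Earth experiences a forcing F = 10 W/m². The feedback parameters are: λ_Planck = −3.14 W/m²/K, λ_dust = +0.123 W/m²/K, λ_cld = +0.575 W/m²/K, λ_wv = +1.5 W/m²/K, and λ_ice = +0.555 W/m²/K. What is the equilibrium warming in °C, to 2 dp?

Net feedback parameter λ = (−3.14) + (+0.123) + (+0.575) + (+1.5) + (+0.555) = -0.387 W/m²/K.
ΔT = −F/λ = −10/(-0.387) = 25.84 °C.

25.84 °C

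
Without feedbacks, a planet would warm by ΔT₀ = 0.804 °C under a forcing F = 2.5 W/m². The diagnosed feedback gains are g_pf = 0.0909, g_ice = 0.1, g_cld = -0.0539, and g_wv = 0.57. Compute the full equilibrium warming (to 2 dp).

2.74 °C

Total gain g = 0.0909 + 0.1 − 0.0539 + 0.57 = 0.707.
Amplification A = 1/(1 − 0.707) = 3.413.
ΔT = 0.804 × 3.413 = 2.74 °C.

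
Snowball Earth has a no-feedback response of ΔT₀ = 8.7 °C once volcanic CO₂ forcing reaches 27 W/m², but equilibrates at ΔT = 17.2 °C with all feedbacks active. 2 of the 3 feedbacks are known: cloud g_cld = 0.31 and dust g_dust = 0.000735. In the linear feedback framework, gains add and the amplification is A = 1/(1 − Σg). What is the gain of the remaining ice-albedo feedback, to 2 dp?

0.18

Amplification A = ΔT/ΔT₀ = 17.2/8.7 = 1.977.
Total gain g = 1 − 1/A = 1 − 1/1.977 = 0.4942.
Known gains sum to 0.31 + 0.000735 = 0.310735.
g_ice = 0.4942 − 0.310735 = 0.18.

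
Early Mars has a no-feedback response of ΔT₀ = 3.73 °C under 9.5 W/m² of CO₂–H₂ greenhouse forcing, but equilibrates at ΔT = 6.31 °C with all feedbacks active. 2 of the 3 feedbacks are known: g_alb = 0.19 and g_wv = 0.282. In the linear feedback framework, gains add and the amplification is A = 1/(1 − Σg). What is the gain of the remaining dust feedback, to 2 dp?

Amplification A = ΔT/ΔT₀ = 6.31/3.73 = 1.692.
Total gain g = 1 − 1/A = 1 − 1/1.692 = 0.409.
Known gains sum to 0.19 + 0.282 = 0.472.
g_dust = 0.409 − 0.472 = -0.06.

-0.06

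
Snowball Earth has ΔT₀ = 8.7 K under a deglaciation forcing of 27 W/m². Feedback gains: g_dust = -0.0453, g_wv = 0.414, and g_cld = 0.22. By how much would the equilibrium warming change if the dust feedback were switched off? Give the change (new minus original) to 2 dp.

Original: g = 0.5887, ΔT = 8.7/(1−0.5887) = 21.1524 K.
Without dust: g' = 0.634, ΔT' = 8.7/(1−0.634) = 23.7705 K.
Change = 23.7705 − 21.1524 = 2.62 K.

2.62 K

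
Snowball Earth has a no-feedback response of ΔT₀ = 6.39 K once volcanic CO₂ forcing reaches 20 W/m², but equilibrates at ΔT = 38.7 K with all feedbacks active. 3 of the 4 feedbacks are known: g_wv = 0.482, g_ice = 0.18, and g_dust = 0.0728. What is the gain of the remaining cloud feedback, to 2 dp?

0.10

Amplification A = ΔT/ΔT₀ = 38.7/6.39 = 6.056.
Total gain g = 1 − 1/A = 1 − 1/6.056 = 0.8349.
Known gains sum to 0.482 + 0.18 + 0.0728 = 0.7348.
g_cld = 0.8349 − 0.7348 = 0.10.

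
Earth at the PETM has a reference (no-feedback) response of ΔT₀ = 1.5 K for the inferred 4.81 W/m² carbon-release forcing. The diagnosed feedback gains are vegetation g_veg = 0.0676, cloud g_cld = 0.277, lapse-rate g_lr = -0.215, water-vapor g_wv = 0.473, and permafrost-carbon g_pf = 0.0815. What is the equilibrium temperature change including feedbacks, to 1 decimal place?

4.7 K

Total gain g = 0.0676 + 0.277 − 0.215 + 0.473 + 0.0815 = 0.6841.
Amplification A = 1/(1 − 0.6841) = 3.166.
ΔT = 1.5 × 3.166 = 4.7 K.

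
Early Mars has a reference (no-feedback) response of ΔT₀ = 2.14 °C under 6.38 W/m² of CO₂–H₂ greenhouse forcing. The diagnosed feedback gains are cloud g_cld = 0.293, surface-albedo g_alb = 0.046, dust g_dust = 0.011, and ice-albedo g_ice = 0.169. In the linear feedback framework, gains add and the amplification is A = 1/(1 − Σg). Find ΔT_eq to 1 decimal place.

4.4 °C

Total gain g = 0.293 + 0.046 + 0.011 + 0.169 = 0.519.
Amplification A = 1/(1 − 0.519) = 2.079.
ΔT = 2.14 × 2.079 = 4.4 °C.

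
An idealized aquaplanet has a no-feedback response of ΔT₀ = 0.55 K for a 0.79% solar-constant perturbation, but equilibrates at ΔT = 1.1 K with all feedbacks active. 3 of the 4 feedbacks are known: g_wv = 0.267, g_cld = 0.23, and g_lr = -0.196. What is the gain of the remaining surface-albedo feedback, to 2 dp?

0.20

Amplification A = ΔT/ΔT₀ = 1.1/0.55 = 2.
Total gain g = 1 − 1/A = 1 − 1/2 = 0.5.
Known gains sum to 0.267 + 0.23 − 0.196 = 0.301.
g_alb = 0.5 − 0.301 = 0.20.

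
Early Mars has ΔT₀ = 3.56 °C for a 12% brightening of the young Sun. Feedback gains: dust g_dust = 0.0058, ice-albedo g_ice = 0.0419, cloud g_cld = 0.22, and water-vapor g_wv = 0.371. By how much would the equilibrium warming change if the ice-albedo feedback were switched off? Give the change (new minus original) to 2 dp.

Original: g = 0.6387, ΔT = 3.56/(1−0.6387) = 9.8533 °C.
Without ice-albedo: g' = 0.5968, ΔT' = 3.56/(1−0.5968) = 8.8294 °C.
Change = 8.8294 − 9.8533 = -1.02 °C.

-1.02 °C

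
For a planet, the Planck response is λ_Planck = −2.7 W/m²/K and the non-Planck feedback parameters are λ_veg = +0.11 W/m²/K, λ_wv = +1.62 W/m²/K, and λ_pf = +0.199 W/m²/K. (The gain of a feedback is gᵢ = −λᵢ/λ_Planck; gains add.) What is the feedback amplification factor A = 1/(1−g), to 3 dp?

3.502

Convert to gains: g_veg = 0.11/2.7 = 0.04074; g_wv = 1.62/2.7 = 0.6; g_pf = 0.199/2.7 = 0.0737.
Total gain g = 0.71444.
A = 1/(1 − 0.71444) = 3.502.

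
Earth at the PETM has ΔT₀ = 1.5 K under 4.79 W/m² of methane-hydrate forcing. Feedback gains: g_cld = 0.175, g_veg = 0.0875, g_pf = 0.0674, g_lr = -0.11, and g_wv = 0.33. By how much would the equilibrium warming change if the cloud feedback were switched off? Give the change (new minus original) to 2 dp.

-0.93 K

Original: g = 0.5499, ΔT = 1.5/(1−0.5499) = 3.3326 K.
Without cloud: g' = 0.3749, ΔT' = 1.5/(1−0.3749) = 2.3996 K.
Change = 2.3996 − 3.3326 = -0.93 K.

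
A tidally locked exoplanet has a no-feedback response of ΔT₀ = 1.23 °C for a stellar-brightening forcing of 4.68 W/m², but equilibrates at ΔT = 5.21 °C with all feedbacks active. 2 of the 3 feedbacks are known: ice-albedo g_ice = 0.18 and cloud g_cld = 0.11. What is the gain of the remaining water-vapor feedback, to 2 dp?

0.47

Amplification A = ΔT/ΔT₀ = 5.21/1.23 = 4.236.
Total gain g = 1 − 1/A = 1 − 1/4.236 = 0.7639.
Known gains sum to 0.18 + 0.11 = 0.29.
g_wv = 0.7639 − 0.29 = 0.47.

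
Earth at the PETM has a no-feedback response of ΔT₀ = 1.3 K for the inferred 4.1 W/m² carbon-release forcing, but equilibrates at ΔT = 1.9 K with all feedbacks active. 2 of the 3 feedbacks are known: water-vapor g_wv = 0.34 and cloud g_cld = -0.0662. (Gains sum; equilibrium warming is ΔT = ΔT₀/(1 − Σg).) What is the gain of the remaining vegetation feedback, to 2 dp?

0.04

Amplification A = ΔT/ΔT₀ = 1.9/1.3 = 1.462.
Total gain g = 1 − 1/A = 1 − 1/1.462 = 0.316.
Known gains sum to 0.34 − 0.0662 = 0.2738.
g_veg = 0.316 − 0.2738 = 0.04.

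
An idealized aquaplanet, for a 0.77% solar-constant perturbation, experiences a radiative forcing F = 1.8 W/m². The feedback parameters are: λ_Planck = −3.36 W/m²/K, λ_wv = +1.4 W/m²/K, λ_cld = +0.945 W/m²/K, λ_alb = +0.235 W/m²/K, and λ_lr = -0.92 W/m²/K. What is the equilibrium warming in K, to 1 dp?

1.1 K

Net feedback parameter λ = (−3.36) + (+1.4) + (+0.945) + (+0.235) + (-0.92) = -1.7 W/m²/K.
ΔT = −F/λ = −1.8/(-1.7) = 1.1 K.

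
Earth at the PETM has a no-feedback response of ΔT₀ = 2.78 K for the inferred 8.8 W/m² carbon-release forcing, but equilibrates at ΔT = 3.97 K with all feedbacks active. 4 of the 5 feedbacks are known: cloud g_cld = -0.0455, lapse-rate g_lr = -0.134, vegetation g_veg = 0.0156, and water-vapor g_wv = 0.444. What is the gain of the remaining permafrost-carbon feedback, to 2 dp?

0.02

Amplification A = ΔT/ΔT₀ = 3.97/2.78 = 1.428.
Total gain g = 1 − 1/A = 1 − 1/1.428 = 0.2997.
Known gains sum to -0.0455 − 0.134 + 0.0156 + 0.444 = 0.2801.
g_pf = 0.2997 − 0.2801 = 0.02.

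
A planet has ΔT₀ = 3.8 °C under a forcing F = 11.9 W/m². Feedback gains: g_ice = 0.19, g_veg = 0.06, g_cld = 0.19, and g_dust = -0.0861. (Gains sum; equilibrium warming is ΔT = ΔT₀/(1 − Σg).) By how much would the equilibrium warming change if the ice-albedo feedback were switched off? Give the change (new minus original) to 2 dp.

Original: g = 0.3539, ΔT = 3.8/(1−0.3539) = 5.8814 °C.
Without ice-albedo: g' = 0.1639, ΔT' = 3.8/(1−0.1639) = 4.5449 °C.
Change = 4.5449 − 5.8814 = -1.34 °C.

-1.34 °C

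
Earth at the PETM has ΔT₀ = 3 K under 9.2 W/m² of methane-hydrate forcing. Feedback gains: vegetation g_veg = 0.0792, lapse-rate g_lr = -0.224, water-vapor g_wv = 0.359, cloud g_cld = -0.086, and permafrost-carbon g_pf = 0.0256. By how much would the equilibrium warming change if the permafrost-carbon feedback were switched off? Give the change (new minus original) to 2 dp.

Original: g = 0.1538, ΔT = 3/(1−0.1538) = 3.5453 K.
Without permafrost-carbon: g' = 0.1282, ΔT' = 3/(1−0.1282) = 3.4412 K.
Change = 3.4412 − 3.5453 = -0.10 K.

-0.10 K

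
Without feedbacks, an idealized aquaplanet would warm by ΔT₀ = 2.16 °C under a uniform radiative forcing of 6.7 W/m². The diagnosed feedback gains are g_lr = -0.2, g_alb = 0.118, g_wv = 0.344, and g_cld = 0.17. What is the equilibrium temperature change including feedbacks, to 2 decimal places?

Total gain g = -0.2 + 0.118 + 0.344 + 0.17 = 0.432.
Amplification A = 1/(1 − 0.432) = 1.761.
ΔT = 2.16 × 1.761 = 3.80 °C.

3.80 °C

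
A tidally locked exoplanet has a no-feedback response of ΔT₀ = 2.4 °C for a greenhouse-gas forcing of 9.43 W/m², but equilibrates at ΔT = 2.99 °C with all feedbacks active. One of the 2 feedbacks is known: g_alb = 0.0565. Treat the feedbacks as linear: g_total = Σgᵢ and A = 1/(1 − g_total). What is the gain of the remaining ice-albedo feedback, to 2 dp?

0.14

Amplification A = ΔT/ΔT₀ = 2.99/2.4 = 1.246.
Total gain g = 1 − 1/A = 1 − 1/1.246 = 0.1974.
The known gain is 0.0565.
g_ice = 0.1974 − 0.0565 = 0.14.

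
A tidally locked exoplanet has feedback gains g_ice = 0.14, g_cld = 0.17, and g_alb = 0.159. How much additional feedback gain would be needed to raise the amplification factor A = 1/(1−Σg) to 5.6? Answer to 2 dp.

Current total gain = 0.469.
Target gain for A = 5.6: g* = 1 − 1/5.6 = 0.8214.
Additional gain needed = 0.8214 − 0.469 = 0.35.

0.35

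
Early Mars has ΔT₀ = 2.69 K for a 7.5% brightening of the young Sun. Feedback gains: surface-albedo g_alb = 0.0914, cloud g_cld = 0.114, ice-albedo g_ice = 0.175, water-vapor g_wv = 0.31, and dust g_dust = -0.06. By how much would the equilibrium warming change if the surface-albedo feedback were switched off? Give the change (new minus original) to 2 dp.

Original: g = 0.6304, ΔT = 2.69/(1−0.6304) = 7.2781 K.
Without surface-albedo: g' = 0.539, ΔT' = 2.69/(1−0.539) = 5.8351 K.
Change = 5.8351 − 7.2781 = -1.44 K.

-1.44 K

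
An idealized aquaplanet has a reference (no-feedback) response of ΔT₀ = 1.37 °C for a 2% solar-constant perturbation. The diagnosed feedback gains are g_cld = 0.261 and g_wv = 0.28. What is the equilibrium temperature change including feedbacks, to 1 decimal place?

Total gain g = 0.261 + 0.28 = 0.541.
Amplification A = 1/(1 − 0.541) = 2.179.
ΔT = 1.37 × 2.179 = 3.0 °C.

3.0 °C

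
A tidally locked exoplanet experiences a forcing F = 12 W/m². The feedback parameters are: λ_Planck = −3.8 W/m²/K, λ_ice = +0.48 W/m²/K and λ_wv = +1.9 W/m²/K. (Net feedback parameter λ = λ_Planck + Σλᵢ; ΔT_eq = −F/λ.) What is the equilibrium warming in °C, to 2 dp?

8.45 °C

Net feedback parameter λ = (−3.8) + (+0.48) + (+1.9) = -1.42 W/m²/K.
ΔT = −F/λ = −12/(-1.42) = 8.45 °C.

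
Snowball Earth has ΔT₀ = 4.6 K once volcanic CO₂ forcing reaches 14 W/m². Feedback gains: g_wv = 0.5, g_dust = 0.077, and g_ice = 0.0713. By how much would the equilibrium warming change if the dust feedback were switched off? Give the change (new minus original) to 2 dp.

-2.35 K

Original: g = 0.6483, ΔT = 4.6/(1−0.6483) = 13.0793 K.
Without dust: g' = 0.5713, ΔT' = 4.6/(1−0.5713) = 10.7301 K.
Change = 10.7301 − 13.0793 = -2.35 K.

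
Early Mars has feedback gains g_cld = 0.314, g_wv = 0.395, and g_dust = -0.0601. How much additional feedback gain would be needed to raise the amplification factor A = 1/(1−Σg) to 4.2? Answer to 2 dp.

Current total gain = 0.6489.
Target gain for A = 4.2: g* = 1 − 1/4.2 = 0.7619.
Additional gain needed = 0.7619 − 0.6489 = 0.11.

0.11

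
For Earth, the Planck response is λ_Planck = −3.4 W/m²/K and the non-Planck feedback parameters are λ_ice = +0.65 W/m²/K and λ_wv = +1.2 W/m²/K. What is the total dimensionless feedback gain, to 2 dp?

0.54

Convert to gains: g_ice = 0.65/3.4 = 0.1912; g_wv = 1.2/3.4 = 0.3529.
Total gain g = 0.5441.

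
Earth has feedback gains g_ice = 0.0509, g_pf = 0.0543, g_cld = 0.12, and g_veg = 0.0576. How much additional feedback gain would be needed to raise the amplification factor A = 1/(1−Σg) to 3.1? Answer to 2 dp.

Current total gain = 0.2828.
Target gain for A = 3.1: g* = 1 − 1/3.1 = 0.6774.
Additional gain needed = 0.6774 − 0.2828 = 0.39.

0.39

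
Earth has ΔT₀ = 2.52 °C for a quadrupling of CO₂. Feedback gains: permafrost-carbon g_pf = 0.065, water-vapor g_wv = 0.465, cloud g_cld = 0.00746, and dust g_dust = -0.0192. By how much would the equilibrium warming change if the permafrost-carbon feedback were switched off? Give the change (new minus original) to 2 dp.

-0.62 °C

Original: g = 0.51826, ΔT = 2.52/(1−0.51826) = 5.2310 °C.
Without permafrost-carbon: g' = 0.45326, ΔT' = 2.52/(1−0.45326) = 4.6091 °C.
Change = 4.6091 − 5.2310 = -0.62 °C.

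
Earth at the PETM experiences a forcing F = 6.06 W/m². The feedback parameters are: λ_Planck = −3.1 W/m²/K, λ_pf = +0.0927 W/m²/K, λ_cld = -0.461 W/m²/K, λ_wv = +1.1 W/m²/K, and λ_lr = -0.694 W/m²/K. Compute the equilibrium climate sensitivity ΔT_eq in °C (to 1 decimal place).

2.0 °C

Net feedback parameter λ = (−3.1) + (+0.0927) + (-0.461) + (+1.1) + (-0.694) = -3.0623 W/m²/K.
ΔT = −F/λ = −6.06/(-3.0623) = 2.0 °C.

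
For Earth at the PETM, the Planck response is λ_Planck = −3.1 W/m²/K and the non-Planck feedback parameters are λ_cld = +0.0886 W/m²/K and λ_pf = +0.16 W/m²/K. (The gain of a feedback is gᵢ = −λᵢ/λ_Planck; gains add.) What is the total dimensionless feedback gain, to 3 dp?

Convert to gains: g_cld = 0.0886/3.1 = 0.02858; g_pf = 0.16/3.1 = 0.05161.
Total gain g = 0.08019.

0.080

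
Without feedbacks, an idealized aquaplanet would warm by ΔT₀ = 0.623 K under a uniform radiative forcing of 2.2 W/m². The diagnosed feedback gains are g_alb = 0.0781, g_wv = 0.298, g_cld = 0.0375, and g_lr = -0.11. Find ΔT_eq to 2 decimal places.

0.89 K

Total gain g = 0.0781 + 0.298 + 0.0375 − 0.11 = 0.3036.
Amplification A = 1/(1 − 0.3036) = 1.436.
ΔT = 0.623 × 1.436 = 0.89 K.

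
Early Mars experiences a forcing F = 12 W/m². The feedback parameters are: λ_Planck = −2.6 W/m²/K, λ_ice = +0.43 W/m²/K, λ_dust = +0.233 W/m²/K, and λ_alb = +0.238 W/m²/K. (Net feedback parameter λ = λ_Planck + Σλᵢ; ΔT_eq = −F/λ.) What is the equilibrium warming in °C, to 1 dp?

Net feedback parameter λ = (−2.6) + (+0.43) + (+0.233) + (+0.238) = -1.699 W/m²/K.
ΔT = −F/λ = −12/(-1.699) = 7.1 °C.

7.1 °C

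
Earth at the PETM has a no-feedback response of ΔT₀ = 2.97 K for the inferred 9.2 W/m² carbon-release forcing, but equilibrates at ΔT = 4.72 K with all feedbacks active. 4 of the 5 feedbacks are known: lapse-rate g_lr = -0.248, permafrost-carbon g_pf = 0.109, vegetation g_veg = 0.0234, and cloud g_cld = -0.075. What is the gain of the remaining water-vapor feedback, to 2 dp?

Amplification A = ΔT/ΔT₀ = 4.72/2.97 = 1.589.
Total gain g = 1 − 1/A = 1 − 1/1.589 = 0.3707.
Known gains sum to -0.248 + 0.109 + 0.0234 − 0.075 = -0.1906.
g_wv = 0.3707 + 0.1906 = 0.56.

0.56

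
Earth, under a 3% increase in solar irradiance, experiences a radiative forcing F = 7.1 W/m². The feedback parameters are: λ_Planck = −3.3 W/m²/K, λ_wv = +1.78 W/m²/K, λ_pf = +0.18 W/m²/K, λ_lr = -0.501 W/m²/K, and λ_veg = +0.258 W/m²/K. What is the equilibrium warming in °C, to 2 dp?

Net feedback parameter λ = (−3.3) + (+1.78) + (+0.18) + (-0.501) + (+0.258) = -1.583 W/m²/K.
ΔT = −F/λ = −7.1/(-1.583) = 4.49 °C.

4.49 °C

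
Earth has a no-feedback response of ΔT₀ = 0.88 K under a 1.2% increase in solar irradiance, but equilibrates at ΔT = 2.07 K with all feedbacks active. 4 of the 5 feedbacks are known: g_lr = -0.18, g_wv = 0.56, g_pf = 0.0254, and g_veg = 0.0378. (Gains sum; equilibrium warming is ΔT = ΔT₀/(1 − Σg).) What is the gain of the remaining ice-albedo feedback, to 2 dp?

Amplification A = ΔT/ΔT₀ = 2.07/0.88 = 2.352.
Total gain g = 1 − 1/A = 1 − 1/2.352 = 0.5748.
Known gains sum to -0.18 + 0.56 + 0.0254 + 0.0378 = 0.4432.
g_ice = 0.5748 − 0.4432 = 0.13.

0.13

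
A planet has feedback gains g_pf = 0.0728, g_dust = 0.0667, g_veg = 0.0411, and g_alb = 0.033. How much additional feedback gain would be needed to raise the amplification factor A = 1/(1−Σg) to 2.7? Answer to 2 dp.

Current total gain = 0.2136.
Target gain for A = 2.7: g* = 1 − 1/2.7 = 0.6296.
Additional gain needed = 0.6296 − 0.2136 = 0.42.

0.42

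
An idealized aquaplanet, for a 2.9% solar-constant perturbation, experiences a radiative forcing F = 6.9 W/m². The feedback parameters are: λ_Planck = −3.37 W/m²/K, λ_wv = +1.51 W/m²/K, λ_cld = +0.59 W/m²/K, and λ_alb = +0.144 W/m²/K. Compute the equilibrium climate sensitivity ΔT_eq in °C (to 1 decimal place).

6.1 °C

Net feedback parameter λ = (−3.37) + (+1.51) + (+0.59) + (+0.144) = -1.126 W/m²/K.
ΔT = −F/λ = −6.9/(-1.126) = 6.1 °C.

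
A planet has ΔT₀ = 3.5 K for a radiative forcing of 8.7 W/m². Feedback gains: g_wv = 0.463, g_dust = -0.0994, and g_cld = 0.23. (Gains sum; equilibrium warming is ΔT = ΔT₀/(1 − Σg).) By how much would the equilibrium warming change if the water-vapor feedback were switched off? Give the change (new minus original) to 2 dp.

Original: g = 0.5936, ΔT = 3.5/(1−0.5936) = 8.6122 K.
Without water-vapor: g' = 0.1306, ΔT' = 3.5/(1−0.1306) = 4.0258 K.
Change = 4.0258 − 8.6122 = -4.59 K.

-4.59 K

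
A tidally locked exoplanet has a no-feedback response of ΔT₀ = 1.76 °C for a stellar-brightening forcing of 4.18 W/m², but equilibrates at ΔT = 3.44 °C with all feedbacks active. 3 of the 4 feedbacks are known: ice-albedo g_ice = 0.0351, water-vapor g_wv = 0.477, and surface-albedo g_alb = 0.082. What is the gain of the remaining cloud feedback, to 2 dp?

Amplification A = ΔT/ΔT₀ = 3.44/1.76 = 1.955.
Total gain g = 1 − 1/A = 1 − 1/1.955 = 0.4885.
Known gains sum to 0.0351 + 0.477 + 0.082 = 0.5941.
g_cld = 0.4885 − 0.5941 = -0.11.

-0.11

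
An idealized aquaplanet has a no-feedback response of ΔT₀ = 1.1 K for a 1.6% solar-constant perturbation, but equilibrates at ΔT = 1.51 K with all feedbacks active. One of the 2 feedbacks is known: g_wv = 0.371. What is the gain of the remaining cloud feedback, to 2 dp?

Amplification A = ΔT/ΔT₀ = 1.51/1.1 = 1.373.
Total gain g = 1 − 1/A = 1 − 1/1.373 = 0.2717.
The known gain is 0.371.
g_cld = 0.2717 − 0.371 = -0.10.

-0.10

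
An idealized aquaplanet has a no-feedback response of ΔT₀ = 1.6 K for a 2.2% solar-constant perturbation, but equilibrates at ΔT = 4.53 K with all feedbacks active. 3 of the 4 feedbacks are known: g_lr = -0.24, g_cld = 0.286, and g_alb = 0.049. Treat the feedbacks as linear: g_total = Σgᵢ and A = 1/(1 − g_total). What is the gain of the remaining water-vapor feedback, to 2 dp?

Amplification A = ΔT/ΔT₀ = 4.53/1.6 = 2.831.
Total gain g = 1 − 1/A = 1 − 1/2.831 = 0.6468.
Known gains sum to -0.24 + 0.286 + 0.049 = 0.095.
g_wv = 0.6468 − 0.095 = 0.55.

0.55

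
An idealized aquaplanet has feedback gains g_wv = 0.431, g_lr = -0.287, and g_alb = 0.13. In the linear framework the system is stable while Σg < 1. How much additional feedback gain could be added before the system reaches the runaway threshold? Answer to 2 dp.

Current total gain = 0.431 − 0.287 + 0.13 = 0.274.
Margin to runaway = 1 − 0.274 = 0.73.

0.73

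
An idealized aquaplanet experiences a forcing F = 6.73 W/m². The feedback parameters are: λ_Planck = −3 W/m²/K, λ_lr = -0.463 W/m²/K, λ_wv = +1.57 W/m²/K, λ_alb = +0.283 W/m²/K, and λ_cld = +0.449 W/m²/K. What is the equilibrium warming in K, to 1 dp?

5.8 K

Net feedback parameter λ = (−3) + (-0.463) + (+1.57) + (+0.283) + (+0.449) = -1.161 W/m²/K.
ΔT = −F/λ = −6.73/(-1.161) = 5.8 K.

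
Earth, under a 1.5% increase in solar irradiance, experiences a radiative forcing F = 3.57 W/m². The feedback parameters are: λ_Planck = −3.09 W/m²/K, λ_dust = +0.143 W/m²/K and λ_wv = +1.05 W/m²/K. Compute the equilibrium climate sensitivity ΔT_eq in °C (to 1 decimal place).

Net feedback parameter λ = (−3.09) + (+0.143) + (+1.05) = -1.897 W/m²/K.
ΔT = −F/λ = −3.57/(-1.897) = 1.9 °C.

1.9 °C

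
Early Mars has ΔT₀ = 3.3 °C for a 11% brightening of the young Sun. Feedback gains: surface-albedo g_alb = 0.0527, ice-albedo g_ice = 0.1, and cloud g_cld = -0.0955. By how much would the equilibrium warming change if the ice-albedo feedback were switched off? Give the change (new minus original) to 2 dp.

-0.34 °C

Original: g = 0.0572, ΔT = 3.3/(1−0.0572) = 3.5002 °C.
Without ice-albedo: g' = -0.0428, ΔT' = 3.3/(1+0.0428) = 3.1646 °C.
Change = 3.1646 − 3.5002 = -0.34 °C.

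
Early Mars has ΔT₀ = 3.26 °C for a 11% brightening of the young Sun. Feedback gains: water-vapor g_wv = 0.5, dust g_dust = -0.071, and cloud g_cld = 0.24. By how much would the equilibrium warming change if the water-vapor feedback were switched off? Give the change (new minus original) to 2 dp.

Original: g = 0.669, ΔT = 3.26/(1−0.669) = 9.8489 °C.
Without water-vapor: g' = 0.169, ΔT' = 3.26/(1−0.169) = 3.9230 °C.
Change = 3.9230 − 9.8489 = -5.93 °C.

-5.93 °C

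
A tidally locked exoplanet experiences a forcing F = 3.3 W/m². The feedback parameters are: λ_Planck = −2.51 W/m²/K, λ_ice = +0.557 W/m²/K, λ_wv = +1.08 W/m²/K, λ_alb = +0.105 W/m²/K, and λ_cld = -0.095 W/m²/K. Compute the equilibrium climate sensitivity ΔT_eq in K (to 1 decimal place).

Net feedback parameter λ = (−2.51) + (+0.557) + (+1.08) + (+0.105) + (-0.095) = -0.863 W/m²/K.
ΔT = −F/λ = −3.3/(-0.863) = 3.8 K.

3.8 K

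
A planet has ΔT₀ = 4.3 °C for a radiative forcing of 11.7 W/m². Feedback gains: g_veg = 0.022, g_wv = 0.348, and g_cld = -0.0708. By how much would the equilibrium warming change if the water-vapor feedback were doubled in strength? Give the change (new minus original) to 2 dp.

6.05 °C

Original: g = 0.2992, ΔT = 4.3/(1−0.2992) = 6.1358 °C.
With doubled water-vapor: g' = 0.6472, ΔT' = 4.3/(1−0.6472) = 12.1882 °C.
Change = 12.1882 − 6.1358 = 6.05 °C.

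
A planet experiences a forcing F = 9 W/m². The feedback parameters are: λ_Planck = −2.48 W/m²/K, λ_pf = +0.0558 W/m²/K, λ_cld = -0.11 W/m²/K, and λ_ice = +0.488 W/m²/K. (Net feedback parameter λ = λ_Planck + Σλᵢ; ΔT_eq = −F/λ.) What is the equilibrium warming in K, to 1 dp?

Net feedback parameter λ = (−2.48) + (+0.0558) + (-0.11) + (+0.488) = -2.0462 W/m²/K.
ΔT = −F/λ = −9/(-2.0462) = 4.4 K.

4.4 K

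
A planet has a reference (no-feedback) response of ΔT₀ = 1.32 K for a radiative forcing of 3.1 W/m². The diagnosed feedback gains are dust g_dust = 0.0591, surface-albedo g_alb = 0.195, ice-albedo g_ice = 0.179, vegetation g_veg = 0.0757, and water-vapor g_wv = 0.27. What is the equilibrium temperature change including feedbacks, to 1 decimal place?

Total gain g = 0.0591 + 0.195 + 0.179 + 0.0757 + 0.27 = 0.7788.
Amplification A = 1/(1 − 0.7788) = 4.521.
ΔT = 1.32 × 4.521 = 6.0 K.

6.0 K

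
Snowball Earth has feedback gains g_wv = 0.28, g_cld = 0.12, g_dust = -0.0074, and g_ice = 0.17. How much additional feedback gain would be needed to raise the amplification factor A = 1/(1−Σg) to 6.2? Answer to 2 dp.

0.28

Current total gain = 0.5626.
Target gain for A = 6.2: g* = 1 − 1/6.2 = 0.8387.
Additional gain needed = 0.8387 − 0.5626 = 0.28.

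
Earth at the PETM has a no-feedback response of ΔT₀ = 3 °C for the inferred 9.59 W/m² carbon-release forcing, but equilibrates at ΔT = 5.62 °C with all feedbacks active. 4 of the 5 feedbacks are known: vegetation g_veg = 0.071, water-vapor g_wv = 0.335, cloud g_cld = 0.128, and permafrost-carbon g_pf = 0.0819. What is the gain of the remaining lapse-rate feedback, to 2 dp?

-0.15

Amplification A = ΔT/ΔT₀ = 5.62/3 = 1.873.
Total gain g = 1 − 1/A = 1 − 1/1.873 = 0.4661.
Known gains sum to 0.071 + 0.335 + 0.128 + 0.0819 = 0.6159.
g_lr = 0.4661 − 0.6159 = -0.15.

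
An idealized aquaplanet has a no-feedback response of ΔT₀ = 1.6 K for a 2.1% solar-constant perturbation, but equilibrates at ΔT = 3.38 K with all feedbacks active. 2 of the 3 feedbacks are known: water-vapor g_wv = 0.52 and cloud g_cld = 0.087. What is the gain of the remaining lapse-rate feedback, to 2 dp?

-0.08

Amplification A = ΔT/ΔT₀ = 3.38/1.6 = 2.112.
Total gain g = 1 − 1/A = 1 − 1/2.112 = 0.5265.
Known gains sum to 0.52 + 0.087 = 0.607.
g_lr = 0.5265 − 0.607 = -0.08.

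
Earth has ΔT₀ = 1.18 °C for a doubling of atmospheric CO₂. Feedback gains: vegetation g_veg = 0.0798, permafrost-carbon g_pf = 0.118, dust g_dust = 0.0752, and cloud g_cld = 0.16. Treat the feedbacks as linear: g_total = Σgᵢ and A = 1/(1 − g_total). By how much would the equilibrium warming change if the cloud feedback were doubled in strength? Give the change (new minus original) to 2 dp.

0.82 °C

Original: g = 0.433, ΔT = 1.18/(1−0.433) = 2.0811 °C.
With doubled cloud: g' = 0.593, ΔT' = 1.18/(1−0.593) = 2.8993 °C.
Change = 2.8993 − 2.0811 = 0.82 °C.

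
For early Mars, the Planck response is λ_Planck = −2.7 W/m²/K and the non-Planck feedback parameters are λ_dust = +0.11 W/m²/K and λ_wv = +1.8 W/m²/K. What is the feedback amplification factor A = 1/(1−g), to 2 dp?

3.42

Convert to gains: g_dust = 0.11/2.7 = 0.04074; g_wv = 1.8/2.7 = 0.6667.
Total gain g = 0.70744.
A = 1/(1 − 0.70744) = 3.42.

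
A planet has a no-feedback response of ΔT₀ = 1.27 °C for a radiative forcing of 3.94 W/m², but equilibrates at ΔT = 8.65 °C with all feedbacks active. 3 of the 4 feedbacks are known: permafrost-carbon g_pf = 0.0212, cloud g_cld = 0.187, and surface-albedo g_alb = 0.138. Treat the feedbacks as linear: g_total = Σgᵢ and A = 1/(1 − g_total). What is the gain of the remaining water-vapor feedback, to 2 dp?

0.51

Amplification A = ΔT/ΔT₀ = 8.65/1.27 = 6.811.
Total gain g = 1 − 1/A = 1 − 1/6.811 = 0.8532.
Known gains sum to 0.0212 + 0.187 + 0.138 = 0.3462.
g_wv = 0.8532 − 0.3462 = 0.51.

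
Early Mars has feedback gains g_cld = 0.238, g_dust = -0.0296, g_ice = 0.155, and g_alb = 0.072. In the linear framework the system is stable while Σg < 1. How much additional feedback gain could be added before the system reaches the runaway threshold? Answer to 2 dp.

Current total gain = 0.238 − 0.0296 + 0.155 + 0.072 = 0.4354.
Margin to runaway = 1 − 0.4354 = 0.56.

0.56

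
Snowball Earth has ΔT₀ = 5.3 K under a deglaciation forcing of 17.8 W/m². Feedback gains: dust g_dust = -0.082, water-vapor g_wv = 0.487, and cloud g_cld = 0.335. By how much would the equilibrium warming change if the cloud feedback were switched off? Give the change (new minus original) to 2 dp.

Original: g = 0.74, ΔT = 5.3/(1−0.74) = 20.3846 K.
Without cloud: g' = 0.405, ΔT' = 5.3/(1−0.405) = 8.9076 K.
Change = 8.9076 − 20.3846 = -11.48 K.

-11.48 K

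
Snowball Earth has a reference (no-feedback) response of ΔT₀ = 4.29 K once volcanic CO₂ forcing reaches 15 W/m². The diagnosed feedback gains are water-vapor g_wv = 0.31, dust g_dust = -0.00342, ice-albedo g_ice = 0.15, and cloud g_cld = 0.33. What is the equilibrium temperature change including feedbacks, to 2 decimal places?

Total gain g = 0.31 − 0.00342 + 0.15 + 0.33 = 0.78658.
Amplification A = 1/(1 − 0.78658) = 4.686.
ΔT = 4.29 × 4.686 = 20.10 K.

20.10 K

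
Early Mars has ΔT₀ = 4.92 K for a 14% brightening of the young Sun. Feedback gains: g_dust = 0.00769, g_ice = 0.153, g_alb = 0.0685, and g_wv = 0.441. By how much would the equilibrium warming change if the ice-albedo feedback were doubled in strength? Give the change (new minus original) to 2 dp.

12.91 K

Original: g = 0.67019, ΔT = 4.92/(1−0.67019) = 14.9177 K.
With doubled ice-albedo: g' = 0.82319, ΔT' = 4.92/(1−0.82319) = 27.8265 K.
Change = 27.8265 − 14.9177 = 12.91 K.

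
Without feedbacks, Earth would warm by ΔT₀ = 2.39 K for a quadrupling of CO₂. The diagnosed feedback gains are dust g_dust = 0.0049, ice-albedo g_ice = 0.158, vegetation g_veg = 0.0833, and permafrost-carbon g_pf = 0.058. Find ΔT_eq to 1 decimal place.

3.4 K

Total gain g = 0.0049 + 0.158 + 0.0833 + 0.058 = 0.3042.
Amplification A = 1/(1 − 0.3042) = 1.437.
ΔT = 2.39 × 1.437 = 3.4 K.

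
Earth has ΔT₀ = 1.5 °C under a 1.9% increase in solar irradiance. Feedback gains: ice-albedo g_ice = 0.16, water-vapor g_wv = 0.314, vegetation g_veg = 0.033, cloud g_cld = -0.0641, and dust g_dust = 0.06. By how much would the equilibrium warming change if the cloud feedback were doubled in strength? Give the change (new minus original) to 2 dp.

Original: g = 0.5029, ΔT = 1.5/(1−0.5029) = 3.0175 °C.
With doubled cloud: g' = 0.4388, ΔT' = 1.5/(1−0.4388) = 2.6728 °C.
Change = 2.6728 − 3.0175 = -0.34 °C.

-0.34 °C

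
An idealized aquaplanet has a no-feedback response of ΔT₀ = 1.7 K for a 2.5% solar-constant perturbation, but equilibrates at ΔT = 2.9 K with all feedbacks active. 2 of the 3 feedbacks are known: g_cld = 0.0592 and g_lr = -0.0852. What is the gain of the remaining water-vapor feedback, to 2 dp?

0.44

Amplification A = ΔT/ΔT₀ = 2.9/1.7 = 1.706.
Total gain g = 1 − 1/A = 1 − 1/1.706 = 0.4138.
Known gains sum to 0.0592 − 0.0852 = -0.026.
g_wv = 0.4138 + 0.026 = 0.44.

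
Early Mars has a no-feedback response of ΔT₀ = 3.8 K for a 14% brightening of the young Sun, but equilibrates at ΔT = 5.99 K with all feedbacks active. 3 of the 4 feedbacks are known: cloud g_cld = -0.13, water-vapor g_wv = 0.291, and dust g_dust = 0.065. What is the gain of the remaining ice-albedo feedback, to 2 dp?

Amplification A = ΔT/ΔT₀ = 5.99/3.8 = 1.576.
Total gain g = 1 − 1/A = 1 − 1/1.576 = 0.3655.
Known gains sum to -0.13 + 0.291 + 0.065 = 0.226.
g_ice = 0.3655 − 0.226 = 0.14.

0.14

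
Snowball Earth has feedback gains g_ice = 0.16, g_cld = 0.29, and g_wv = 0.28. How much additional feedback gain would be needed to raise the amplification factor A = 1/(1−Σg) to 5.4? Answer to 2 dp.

0.08

Current total gain = 0.73.
Target gain for A = 5.4: g* = 1 − 1/5.4 = 0.8148.
Additional gain needed = 0.8148 − 0.73 = 0.08.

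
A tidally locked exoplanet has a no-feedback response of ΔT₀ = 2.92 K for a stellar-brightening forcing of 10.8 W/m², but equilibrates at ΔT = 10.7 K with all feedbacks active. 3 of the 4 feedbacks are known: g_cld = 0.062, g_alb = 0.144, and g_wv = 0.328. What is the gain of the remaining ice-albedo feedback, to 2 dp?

Amplification A = ΔT/ΔT₀ = 10.7/2.92 = 3.664.
Total gain g = 1 − 1/A = 1 − 1/3.664 = 0.7271.
Known gains sum to 0.062 + 0.144 + 0.328 = 0.534.
g_ice = 0.7271 − 0.534 = 0.19.

0.19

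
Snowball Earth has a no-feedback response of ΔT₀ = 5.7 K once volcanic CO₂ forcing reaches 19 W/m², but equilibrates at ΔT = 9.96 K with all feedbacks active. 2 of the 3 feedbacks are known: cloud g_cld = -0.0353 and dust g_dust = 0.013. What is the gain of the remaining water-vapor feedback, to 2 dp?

0.45

Amplification A = ΔT/ΔT₀ = 9.96/5.7 = 1.747.
Total gain g = 1 − 1/A = 1 − 1/1.747 = 0.4276.
Known gains sum to -0.0353 + 0.013 = -0.0223.
g_wv = 0.4276 + 0.0223 = 0.45.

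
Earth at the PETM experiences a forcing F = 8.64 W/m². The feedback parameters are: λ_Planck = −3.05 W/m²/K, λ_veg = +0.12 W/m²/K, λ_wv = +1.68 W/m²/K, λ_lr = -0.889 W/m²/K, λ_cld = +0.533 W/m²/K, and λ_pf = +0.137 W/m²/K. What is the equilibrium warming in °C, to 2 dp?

5.88 °C

Net feedback parameter λ = (−3.05) + (+0.12) + (+1.68) + (-0.889) + (+0.533) + (+0.137) = -1.469 W/m²/K.
ΔT = −F/λ = −8.64/(-1.469) = 5.88 °C.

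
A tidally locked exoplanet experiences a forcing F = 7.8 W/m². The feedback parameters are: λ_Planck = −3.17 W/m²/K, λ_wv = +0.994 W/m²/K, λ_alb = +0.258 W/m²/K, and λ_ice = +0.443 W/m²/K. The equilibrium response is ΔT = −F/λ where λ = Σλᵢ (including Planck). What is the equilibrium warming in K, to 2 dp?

5.29 K

Net feedback parameter λ = (−3.17) + (+0.994) + (+0.258) + (+0.443) = -1.475 W/m²/K.
ΔT = −F/λ = −7.8/(-1.475) = 5.29 K.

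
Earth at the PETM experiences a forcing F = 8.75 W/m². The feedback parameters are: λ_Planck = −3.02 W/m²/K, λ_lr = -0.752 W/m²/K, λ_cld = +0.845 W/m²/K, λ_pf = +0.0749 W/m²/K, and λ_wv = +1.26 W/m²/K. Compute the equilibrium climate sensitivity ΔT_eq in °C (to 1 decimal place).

5.5 °C

Net feedback parameter λ = (−3.02) + (-0.752) + (+0.845) + (+0.0749) + (+1.26) = -1.5921 W/m²/K.
ΔT = −F/λ = −8.75/(-1.5921) = 5.5 °C.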